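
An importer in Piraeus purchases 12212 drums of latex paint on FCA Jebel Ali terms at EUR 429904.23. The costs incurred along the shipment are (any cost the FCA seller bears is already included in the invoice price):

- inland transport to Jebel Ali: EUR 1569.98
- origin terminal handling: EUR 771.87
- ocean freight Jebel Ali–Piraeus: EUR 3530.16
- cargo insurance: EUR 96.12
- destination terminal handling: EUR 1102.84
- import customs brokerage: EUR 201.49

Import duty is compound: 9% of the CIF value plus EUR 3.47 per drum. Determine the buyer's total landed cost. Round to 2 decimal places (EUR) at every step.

Total landed cost: EUR 517069.56

FCA: the seller delivers export-cleared goods to the carrier; the buyer bears costs from that point.
Already in the invoice (seller's account under FCA): inland to port — exclude.
CIF value = FCA price + origin terminal + freight + insurance = 429904.23 + 771.87 + 3530.16 + 96.12 = 434302.38
Ad valorem component: 434302.38 × 9% = 39087.21
Specific component: 12212 × 3.47 = 42375.64
Import duty = 39087.21 + 42375.64 = 81462.85
Buyer bears: origin terminal 771.87 + freight 3530.16 + insurance 96.12 + destination terminal 1102.84 + brokerage 201.49 + duty 81462.85 = 87165.33
Landed cost = invoice 429904.23 + 87165.33 = 517069.56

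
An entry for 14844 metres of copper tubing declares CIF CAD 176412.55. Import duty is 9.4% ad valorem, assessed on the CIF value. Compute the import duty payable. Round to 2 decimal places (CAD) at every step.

Import duty = 176412.55 × 9.4% = 16582.78

Import duty: CAD 16582.78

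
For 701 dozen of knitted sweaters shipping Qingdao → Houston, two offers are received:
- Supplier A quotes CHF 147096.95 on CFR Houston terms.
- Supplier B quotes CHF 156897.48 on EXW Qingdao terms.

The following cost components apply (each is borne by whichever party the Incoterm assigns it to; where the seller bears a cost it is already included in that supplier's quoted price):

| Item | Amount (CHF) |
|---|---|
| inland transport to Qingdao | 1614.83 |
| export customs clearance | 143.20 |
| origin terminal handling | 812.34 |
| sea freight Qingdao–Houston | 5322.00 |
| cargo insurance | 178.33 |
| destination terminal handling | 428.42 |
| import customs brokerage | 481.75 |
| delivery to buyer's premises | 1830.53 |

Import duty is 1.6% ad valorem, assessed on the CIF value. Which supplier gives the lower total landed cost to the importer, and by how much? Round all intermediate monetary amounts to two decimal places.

Supplier A (CFR):
CIF value = CFR price + insurance = 147096.95 + 178.33 = 147275.28
Import duty = 147275.28 × 1.6% = 2356.40
Buyer bears (A): 178.33 + 428.42 + 481.75 + 1830.53 = 2919.03
Landed cost (A) = invoice 147096.95 + 2919.03 + duty 2356.40 = 152372.38
Supplier B (EXW):
CIF value = EXW price + inland to port + export clearance + origin terminal + freight + insurance = 156897.48 + 1614.83 + 143.20 + 812.34 + 5322.00 + 178.33 = 164968.18
Import duty = 164968.18 × 1.6% = 2639.49
Buyer bears (B): 1614.83 + 143.20 + 812.34 + 5322.00 + 178.33 + 428.42 + 481.75 + 1830.53 = 10811.40
Landed cost (B) = invoice 156897.48 + 10811.40 + duty 2639.49 = 170348.37
Difference = |152372.38 − 170348.37| = 17975.99

Supplier A is cheaper by CHF 17975.99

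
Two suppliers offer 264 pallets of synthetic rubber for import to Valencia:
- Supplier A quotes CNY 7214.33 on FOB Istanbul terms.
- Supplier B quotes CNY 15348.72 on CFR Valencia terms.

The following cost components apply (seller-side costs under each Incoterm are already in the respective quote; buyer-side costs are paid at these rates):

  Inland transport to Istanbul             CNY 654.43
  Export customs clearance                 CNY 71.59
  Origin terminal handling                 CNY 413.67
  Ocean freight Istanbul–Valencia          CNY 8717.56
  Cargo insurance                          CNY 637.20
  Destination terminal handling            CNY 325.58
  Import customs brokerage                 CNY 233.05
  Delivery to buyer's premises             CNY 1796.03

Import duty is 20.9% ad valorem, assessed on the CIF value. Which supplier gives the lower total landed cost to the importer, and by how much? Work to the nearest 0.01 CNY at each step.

Supplier A (FOB):
CIF value = FOB price + freight + insurance = 7214.33 + 8717.56 + 637.20 = 16569.09
Import duty = 16569.09 × 20.9% = 3462.94
Buyer bears (A): 8717.56 + 637.20 + 325.58 + 233.05 + 1796.03 = 11709.42
Landed cost (A) = invoice 7214.33 + 11709.42 + duty 3462.94 = 22386.69
Supplier B (CFR):
CIF value = CFR price + insurance = 15348.72 + 637.20 = 15985.92
Import duty = 15985.92 × 20.9% = 3341.06
Buyer bears (B): 637.20 + 325.58 + 233.05 + 1796.03 = 2991.86
Landed cost (B) = invoice 15348.72 + 2991.86 + duty 3341.06 = 21681.64
Difference = |22386.69 − 21681.64| = 705.05

Supplier B is cheaper by CNY 705.05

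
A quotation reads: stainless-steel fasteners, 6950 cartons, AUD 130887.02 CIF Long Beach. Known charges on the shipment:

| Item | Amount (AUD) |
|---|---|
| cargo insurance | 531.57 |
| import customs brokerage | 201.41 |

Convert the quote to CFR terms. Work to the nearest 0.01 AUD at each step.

CFR price: AUD 130355.45

Not relevant to the conversion: brokerage — on the buyer under both terms; not part of either seller's price.
From CIF to CFR, the seller no longer bears: insurance.
CFR price = 130887.02 − 531.57 = 130355.45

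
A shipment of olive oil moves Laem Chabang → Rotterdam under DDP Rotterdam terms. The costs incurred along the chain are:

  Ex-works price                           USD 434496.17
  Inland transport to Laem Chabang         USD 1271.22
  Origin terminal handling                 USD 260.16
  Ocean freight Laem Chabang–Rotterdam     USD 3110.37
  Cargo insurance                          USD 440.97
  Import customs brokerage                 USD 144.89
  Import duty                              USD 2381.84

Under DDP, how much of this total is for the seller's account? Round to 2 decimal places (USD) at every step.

Seller's account: USD 442105.62

DDP: the seller bears all costs including import duty.
Seller's account: goods 434496.17 + inland to port 1271.22 + origin terminal 260.16 + freight 3110.37 + insurance 440.97 + brokerage 144.89 + duty 2381.84 = 442105.62
Buyer's account: 0.00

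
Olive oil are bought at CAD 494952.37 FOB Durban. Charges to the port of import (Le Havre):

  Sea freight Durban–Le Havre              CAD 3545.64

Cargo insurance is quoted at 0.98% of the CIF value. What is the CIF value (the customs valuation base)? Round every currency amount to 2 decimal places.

CIF value: CAD 503431.64

Let C be the CIF value. C = FOB price + freight + 0.98% × C
C − 0.98% × C = 494952.37 + 3545.64
0.9902 × C = 498498.01
C = 498498.01 / 0.9902 = 503431.64
Insurance premium = 0.98% × 503431.64 = 4933.63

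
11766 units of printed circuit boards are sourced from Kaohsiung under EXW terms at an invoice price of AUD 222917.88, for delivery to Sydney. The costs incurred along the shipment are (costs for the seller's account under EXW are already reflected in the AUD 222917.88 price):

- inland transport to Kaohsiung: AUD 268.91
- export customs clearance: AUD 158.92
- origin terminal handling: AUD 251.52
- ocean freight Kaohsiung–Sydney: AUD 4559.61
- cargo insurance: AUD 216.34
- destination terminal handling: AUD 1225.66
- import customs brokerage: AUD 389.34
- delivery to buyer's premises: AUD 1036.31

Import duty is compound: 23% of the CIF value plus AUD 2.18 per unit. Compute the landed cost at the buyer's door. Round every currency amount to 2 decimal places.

Total landed cost: AUD 309200.20

EXW: the seller makes goods available at their premises; the buyer bears all onward costs.
CIF value = EXW price + inland to port + export clearance + origin terminal + freight + insurance = 222917.88 + 268.91 + 158.92 + 251.52 + 4559.61 + 216.34 = 228373.18
Ad valorem component: 228373.18 × 23% = 52525.83
Specific component: 11766 × 2.18 = 25649.88
Import duty = 52525.83 + 25649.88 = 78175.71
Buyer bears: inland to port 268.91 + export clearance 158.92 + origin terminal 251.52 + freight 4559.61 + insurance 216.34 + destination terminal 1225.66 + brokerage 389.34 + delivery 1036.31 + duty 78175.71 = 86282.32
Landed cost = invoice 222917.88 + 86282.32 = 309200.20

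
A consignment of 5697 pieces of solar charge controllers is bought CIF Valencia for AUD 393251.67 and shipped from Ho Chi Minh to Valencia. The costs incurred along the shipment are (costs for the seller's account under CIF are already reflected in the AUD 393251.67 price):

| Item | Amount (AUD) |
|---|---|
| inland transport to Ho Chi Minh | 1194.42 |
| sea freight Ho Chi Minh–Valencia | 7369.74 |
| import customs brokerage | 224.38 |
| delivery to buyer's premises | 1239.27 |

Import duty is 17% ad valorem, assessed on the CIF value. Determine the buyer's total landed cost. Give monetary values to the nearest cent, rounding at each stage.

CIF: the seller pays costs through ocean freight and marine insurance to the destination port.
Already in the invoice (seller's account under CIF): inland to port, freight — exclude.
The CIF price already equals the CIF value: 393251.67
Import duty = 393251.67 × 17% = 66852.78
Buyer bears: brokerage 224.38 + delivery 1239.27 + duty 66852.78 = 68316.43
Landed cost = invoice 393251.67 + 68316.43 = 461568.10

Total landed cost: AUD 461568.10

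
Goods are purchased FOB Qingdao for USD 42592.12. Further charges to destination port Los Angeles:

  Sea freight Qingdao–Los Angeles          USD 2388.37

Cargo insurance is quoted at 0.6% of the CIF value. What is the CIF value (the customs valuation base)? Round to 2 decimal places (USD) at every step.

CIF value: USD 45252.00

Let C be the CIF value. C = FOB price + freight + 0.6% × C
C − 0.6% × C = 42592.12 + 2388.37
0.994 × C = 44980.49
C = 44980.49 / 0.994 = 45252.00
Insurance premium = 0.6% × 45252.00 = 271.51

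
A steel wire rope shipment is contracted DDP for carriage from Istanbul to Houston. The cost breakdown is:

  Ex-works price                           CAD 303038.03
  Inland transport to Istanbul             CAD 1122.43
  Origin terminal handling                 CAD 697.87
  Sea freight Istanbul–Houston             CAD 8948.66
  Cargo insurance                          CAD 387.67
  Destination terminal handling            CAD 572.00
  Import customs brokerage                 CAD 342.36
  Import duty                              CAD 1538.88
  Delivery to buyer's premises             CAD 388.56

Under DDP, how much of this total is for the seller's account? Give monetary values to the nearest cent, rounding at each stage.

DDP: the seller bears all costs including import duty.
Seller's account: goods 303038.03 + inland to port 1122.43 + origin terminal 697.87 + freight 8948.66 + insurance 387.67 + destination terminal 572.00 + brokerage 342.36 + duty 1538.88 + delivery 388.56 = 317036.46
Buyer's account: 0.00

Seller's account: CAD 317036.46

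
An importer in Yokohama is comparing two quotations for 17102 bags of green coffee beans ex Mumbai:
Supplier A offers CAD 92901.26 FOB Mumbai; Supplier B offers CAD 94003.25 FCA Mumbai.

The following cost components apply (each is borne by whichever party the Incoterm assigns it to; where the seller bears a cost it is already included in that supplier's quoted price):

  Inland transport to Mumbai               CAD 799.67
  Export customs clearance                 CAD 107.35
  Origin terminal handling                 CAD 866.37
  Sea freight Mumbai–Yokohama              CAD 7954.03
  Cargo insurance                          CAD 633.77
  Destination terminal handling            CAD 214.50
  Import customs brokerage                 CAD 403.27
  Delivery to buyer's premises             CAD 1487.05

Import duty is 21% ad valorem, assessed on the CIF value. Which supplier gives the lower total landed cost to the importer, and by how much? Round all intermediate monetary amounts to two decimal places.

Supplier A (FOB):
CIF value = FOB price + freight + insurance = 92901.26 + 7954.03 + 633.77 = 101489.06
Import duty = 101489.06 × 21% = 21312.70
Buyer bears (A): 7954.03 + 633.77 + 214.50 + 403.27 + 1487.05 = 10692.62
Landed cost (A) = invoice 92901.26 + 10692.62 + duty 21312.70 = 124906.58
Supplier B (FCA):
CIF value = FCA price + origin terminal + freight + insurance = 94003.25 + 866.37 + 7954.03 + 633.77 = 103457.42
Import duty = 103457.42 × 21% = 21726.06
Buyer bears (B): 866.37 + 7954.03 + 633.77 + 214.50 + 403.27 + 1487.05 = 11558.99
Landed cost (B) = invoice 94003.25 + 11558.99 + duty 21726.06 = 127288.30
Difference = |124906.58 − 127288.30| = 2381.72

Supplier A is cheaper by CAD 2381.72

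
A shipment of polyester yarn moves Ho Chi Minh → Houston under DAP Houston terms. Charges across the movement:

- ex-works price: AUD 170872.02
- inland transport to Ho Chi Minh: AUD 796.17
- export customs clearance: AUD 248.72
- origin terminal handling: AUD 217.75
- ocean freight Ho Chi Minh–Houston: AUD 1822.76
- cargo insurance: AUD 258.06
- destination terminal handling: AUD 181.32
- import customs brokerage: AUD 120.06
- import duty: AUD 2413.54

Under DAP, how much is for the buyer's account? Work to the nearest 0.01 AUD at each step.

Buyer's account: AUD 2533.60

DAP: the seller bears all costs to the named destination except import duty and clearance.
Seller's account: goods 170872.02 + inland to port 796.17 + export clearance 248.72 + origin terminal 217.75 + freight 1822.76 + insurance 258.06 + destination terminal 181.32 = 174396.80
Buyer's account: brokerage 120.06 + duty 2413.54 = 2533.60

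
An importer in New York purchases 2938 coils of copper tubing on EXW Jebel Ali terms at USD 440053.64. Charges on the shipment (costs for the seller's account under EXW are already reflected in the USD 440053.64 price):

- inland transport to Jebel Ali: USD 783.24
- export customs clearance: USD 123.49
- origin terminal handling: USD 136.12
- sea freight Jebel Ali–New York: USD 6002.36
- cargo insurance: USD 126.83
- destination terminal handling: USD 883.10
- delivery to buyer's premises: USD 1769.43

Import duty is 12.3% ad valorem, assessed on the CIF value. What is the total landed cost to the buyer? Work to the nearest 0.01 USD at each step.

Total landed cost: USD 504886.97

EXW: the seller makes goods available at their premises; the buyer bears all onward costs.
CIF value = EXW price + inland to port + export clearance + origin terminal + freight + insurance = 440053.64 + 783.24 + 123.49 + 136.12 + 6002.36 + 126.83 = 447225.68
Import duty = 447225.68 × 12.3% = 55008.76
Buyer bears: inland to port 783.24 + export clearance 123.49 + origin terminal 136.12 + freight 6002.36 + insurance 126.83 + destination terminal 883.10 + delivery 1769.43 + duty 55008.76 = 64833.33
Landed cost = invoice 440053.64 + 64833.33 = 504886.97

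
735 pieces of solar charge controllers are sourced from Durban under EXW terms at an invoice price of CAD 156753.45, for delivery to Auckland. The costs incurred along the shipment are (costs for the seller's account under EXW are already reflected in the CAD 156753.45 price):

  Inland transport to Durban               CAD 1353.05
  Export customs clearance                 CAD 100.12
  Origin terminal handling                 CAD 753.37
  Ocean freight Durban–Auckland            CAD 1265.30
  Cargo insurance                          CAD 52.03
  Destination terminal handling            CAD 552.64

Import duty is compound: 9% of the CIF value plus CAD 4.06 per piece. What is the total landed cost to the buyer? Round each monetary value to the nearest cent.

Total landed cost: CAD 178239.02

EXW: the seller makes goods available at their premises; the buyer bears all onward costs.
CIF value = EXW price + inland to port + export clearance + origin terminal + freight + insurance = 156753.45 + 1353.05 + 100.12 + 753.37 + 1265.30 + 52.03 = 160277.32
Ad valorem component: 160277.32 × 9% = 14424.96
Specific component: 735 × 4.06 = 2984.10
Import duty = 14424.96 + 2984.10 = 17409.06
Buyer bears: inland to port 1353.05 + export clearance 100.12 + origin terminal 753.37 + freight 1265.30 + insurance 52.03 + destination terminal 552.64 + duty 17409.06 = 21485.57
Landed cost = invoice 156753.45 + 21485.57 = 178239.02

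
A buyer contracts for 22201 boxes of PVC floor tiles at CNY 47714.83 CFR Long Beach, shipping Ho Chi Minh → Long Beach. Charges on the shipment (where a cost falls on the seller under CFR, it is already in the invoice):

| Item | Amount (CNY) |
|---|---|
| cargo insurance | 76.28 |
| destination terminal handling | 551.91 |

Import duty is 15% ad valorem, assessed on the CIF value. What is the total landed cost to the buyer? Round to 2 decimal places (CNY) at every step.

CFR: the seller pays costs through ocean freight to the destination port, but not insurance.
CIF value = CFR price + insurance = 47714.83 + 76.28 = 47791.11
Import duty = 47791.11 × 15% = 7168.67
Buyer bears: insurance 76.28 + destination terminal 551.91 + duty 7168.67 = 7796.86
Landed cost = invoice 47714.83 + 7796.86 = 55511.69

Total landed cost: CNY 55511.69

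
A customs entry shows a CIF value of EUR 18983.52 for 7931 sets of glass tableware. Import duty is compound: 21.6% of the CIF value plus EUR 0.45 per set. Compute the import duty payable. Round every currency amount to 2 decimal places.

Ad valorem component: 18983.52 × 21.6% = 4100.44
Specific component: 7931 × 0.45 = 3568.95
Import duty = 4100.44 + 3568.95 = 7669.39

Import duty: EUR 7669.39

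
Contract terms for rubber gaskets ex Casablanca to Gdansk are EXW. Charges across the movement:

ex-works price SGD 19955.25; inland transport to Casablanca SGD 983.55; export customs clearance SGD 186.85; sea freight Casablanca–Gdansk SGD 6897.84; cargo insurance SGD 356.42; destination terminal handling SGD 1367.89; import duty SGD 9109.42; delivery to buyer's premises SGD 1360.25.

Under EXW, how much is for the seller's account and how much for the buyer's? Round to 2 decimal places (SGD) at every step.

EXW: the seller makes goods available at their premises; the buyer bears all onward costs.
Seller's account: goods 19955.25 = 19955.25
Buyer's account: inland to port 983.55 + export clearance 186.85 + freight 6897.84 + insurance 356.42 + destination terminal 1367.89 + duty 9109.42 + delivery 1360.25 = 20262.22

Seller: SGD 19955.25; buyer: SGD 20262.22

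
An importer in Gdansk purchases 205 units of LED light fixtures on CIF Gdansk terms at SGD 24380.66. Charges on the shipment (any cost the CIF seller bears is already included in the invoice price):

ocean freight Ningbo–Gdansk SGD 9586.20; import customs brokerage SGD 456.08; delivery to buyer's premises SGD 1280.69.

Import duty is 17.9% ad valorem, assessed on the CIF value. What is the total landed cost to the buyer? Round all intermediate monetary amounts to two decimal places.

Total landed cost: SGD 30481.57

CIF: the seller pays costs through ocean freight and marine insurance to the destination port.
Already in the invoice (seller's account under CIF): freight — exclude.
The CIF price already equals the CIF value: 24380.66
Import duty = 24380.66 × 17.9% = 4364.14
Buyer bears: brokerage 456.08 + delivery 1280.69 + duty 4364.14 = 6100.91
Landed cost = invoice 24380.66 + 6100.91 = 30481.57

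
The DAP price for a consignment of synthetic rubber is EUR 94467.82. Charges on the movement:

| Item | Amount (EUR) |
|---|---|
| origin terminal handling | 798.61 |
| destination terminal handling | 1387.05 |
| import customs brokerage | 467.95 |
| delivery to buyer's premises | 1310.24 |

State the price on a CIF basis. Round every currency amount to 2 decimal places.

Not relevant to the conversion: origin terminal — on the seller under both DAP and CIF; already in the DAP price and stays in the CIF price. brokerage — on the buyer under both terms; not part of either seller's price.
From DAP to CIF, the seller no longer bears: destination terminal, delivery.
CIF price = 94467.82 − 1387.05 − 1310.24 = 91770.53

CIF price: EUR 91770.53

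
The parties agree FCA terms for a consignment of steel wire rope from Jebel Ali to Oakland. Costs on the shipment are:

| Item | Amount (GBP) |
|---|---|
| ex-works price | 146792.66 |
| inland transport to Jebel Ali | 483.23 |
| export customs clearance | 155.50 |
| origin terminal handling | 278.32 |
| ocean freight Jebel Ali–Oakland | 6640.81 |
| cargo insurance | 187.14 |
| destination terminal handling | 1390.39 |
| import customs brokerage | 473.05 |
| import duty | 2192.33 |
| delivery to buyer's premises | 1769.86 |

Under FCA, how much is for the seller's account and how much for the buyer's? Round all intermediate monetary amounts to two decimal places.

FCA: the seller delivers export-cleared goods to the carrier; the buyer bears costs from that point.
Seller's account: goods 146792.66 + inland to port 483.23 + export clearance 155.50 = 147431.39
Buyer's account: origin terminal 278.32 + freight 6640.81 + insurance 187.14 + destination terminal 1390.39 + brokerage 473.05 + duty 2192.33 + delivery 1769.86 = 12931.90

Seller: GBP 147431.39; buyer: GBP 12931.90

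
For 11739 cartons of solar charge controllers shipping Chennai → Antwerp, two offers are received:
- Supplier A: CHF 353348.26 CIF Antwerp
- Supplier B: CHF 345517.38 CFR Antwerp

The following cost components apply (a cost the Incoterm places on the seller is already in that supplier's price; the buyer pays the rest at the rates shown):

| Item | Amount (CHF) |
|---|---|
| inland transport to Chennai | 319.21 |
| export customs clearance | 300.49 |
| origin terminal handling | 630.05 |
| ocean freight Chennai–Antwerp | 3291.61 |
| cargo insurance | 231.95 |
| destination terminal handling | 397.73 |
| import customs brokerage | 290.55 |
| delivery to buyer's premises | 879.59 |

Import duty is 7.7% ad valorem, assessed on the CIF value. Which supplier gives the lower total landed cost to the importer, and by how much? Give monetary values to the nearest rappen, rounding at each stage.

Supplier B is cheaper by CHF 8184.05

Supplier A (CIF):
The CIF price already equals the CIF value: 353348.26
Import duty = 353348.26 × 7.7% = 27207.82
Buyer bears (A): 397.73 + 290.55 + 879.59 = 1567.87
Landed cost (A) = invoice 353348.26 + 1567.87 + duty 27207.82 = 382123.95
Supplier B (CFR):
CIF value = CFR price + insurance = 345517.38 + 231.95 = 345749.33
Import duty = 345749.33 × 7.7% = 26622.70
Buyer bears (B): 231.95 + 397.73 + 290.55 + 879.59 = 1799.82
Landed cost (B) = invoice 345517.38 + 1799.82 + duty 26622.70 = 373939.90
Difference = |382123.95 − 373939.90| = 8184.05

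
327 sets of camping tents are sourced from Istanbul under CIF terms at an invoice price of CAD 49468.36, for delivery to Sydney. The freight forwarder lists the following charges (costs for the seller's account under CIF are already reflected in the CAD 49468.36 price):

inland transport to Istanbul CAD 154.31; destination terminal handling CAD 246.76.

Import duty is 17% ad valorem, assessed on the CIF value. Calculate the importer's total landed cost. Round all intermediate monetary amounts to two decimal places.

Total landed cost: CAD 58124.74

CIF: the seller pays costs through ocean freight and marine insurance to the destination port.
Already in the invoice (seller's account under CIF): inland to port — exclude.
The CIF price already equals the CIF value: 49468.36
Import duty = 49468.36 × 17% = 8409.62
Buyer bears: destination terminal 246.76 + duty 8409.62 = 8656.38
Landed cost = invoice 49468.36 + 8656.38 = 58124.74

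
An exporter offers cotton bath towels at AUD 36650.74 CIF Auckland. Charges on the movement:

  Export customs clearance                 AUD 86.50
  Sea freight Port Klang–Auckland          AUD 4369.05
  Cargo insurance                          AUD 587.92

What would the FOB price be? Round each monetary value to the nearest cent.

Not relevant to the conversion: export clearance — on the seller under both CIF and FOB; already in the CIF price and stays in the FOB price.
From CIF to FOB, the seller no longer bears: freight, insurance.
FOB price = 36650.74 − 4369.05 − 587.92 = 31693.77

FOB price: AUD 31693.77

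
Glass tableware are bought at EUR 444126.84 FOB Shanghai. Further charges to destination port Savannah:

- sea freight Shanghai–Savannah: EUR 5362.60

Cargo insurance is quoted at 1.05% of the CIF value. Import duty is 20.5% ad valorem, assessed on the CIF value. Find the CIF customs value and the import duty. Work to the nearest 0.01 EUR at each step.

CIF value: EUR 454259.16; import duty: EUR 93123.13

Let C be the CIF value. C = FOB price + freight + 1.05% × C
C − 1.05% × C = 444126.84 + 5362.60
0.9895 × C = 449489.44
C = 449489.44 / 0.9895 = 454259.16
Insurance premium = 1.05% × 454259.16 = 4769.72
Import duty = 454259.16 × 20.5% = 93123.13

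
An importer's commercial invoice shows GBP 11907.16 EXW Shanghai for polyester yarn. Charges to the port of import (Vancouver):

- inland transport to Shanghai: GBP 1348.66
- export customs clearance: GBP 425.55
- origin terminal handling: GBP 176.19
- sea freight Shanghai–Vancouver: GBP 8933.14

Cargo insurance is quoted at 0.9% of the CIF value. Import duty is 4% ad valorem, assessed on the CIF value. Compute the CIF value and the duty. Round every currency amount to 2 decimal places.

Let C be the CIF value. C = EXW price + pre-shipment costs + freight + 0.9% × C
C − 0.9% × C = 11907.16 + 1348.66 + 425.55 + 176.19 + 8933.14
0.991 × C = 22790.70
C = 22790.70 / 0.991 = 22997.68
Insurance premium = 0.9% × 22997.68 = 206.98
Import duty = 22997.68 × 4% = 919.91

CIF value: GBP 22997.68; import duty: GBP 919.91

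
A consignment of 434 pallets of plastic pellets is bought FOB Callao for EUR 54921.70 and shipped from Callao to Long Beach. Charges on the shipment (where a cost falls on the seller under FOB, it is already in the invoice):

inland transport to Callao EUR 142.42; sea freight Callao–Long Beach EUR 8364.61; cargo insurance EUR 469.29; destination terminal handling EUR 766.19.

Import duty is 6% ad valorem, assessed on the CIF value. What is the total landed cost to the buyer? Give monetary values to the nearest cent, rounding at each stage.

FOB: the seller bears costs until goods are on board at the origin port; the buyer bears freight, insurance and all costs thereafter.
Already in the invoice (seller's account under FOB): inland to port — exclude.
CIF value = FOB price + freight + insurance = 54921.70 + 8364.61 + 469.29 = 63755.60
Import duty = 63755.60 × 6% = 3825.34
Buyer bears: freight 8364.61 + insurance 469.29 + destination terminal 766.19 + duty 3825.34 = 13425.43
Landed cost = invoice 54921.70 + 13425.43 = 68347.13

Total landed cost: EUR 68347.13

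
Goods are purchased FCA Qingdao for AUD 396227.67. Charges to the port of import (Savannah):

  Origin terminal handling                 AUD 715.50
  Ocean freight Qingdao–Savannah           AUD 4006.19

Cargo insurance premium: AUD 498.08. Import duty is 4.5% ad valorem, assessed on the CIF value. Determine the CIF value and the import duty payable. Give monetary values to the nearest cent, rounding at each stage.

CIF value: AUD 401447.44; import duty: AUD 18065.13

CIF = FCA price + pre-shipment costs + freight + insurance
CIF = 396227.67 + 715.50 + 4006.19 + 498.08 = 401447.44
Import duty = 401447.44 × 4.5% = 18065.13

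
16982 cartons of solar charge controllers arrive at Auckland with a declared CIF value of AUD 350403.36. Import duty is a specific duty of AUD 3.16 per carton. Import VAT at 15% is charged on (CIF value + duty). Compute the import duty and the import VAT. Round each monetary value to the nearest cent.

Import duty: AUD 53663.12; import VAT: AUD 60609.97

Import duty = 16982 × 3.16 = 53663.12
VAT base = CIF + duty = 350403.36 + 53663.12 = 404066.48
Import VAT = 404066.48 × 15% = 60609.97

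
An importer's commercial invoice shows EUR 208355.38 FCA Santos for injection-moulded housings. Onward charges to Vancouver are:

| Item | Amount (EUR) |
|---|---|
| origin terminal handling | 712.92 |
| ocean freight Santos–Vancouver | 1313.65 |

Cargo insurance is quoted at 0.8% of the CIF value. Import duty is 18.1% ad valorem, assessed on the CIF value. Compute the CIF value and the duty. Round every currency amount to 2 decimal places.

CIF value: EUR 212078.58; import duty: EUR 38386.22

Let C be the CIF value. C = FCA price + pre-shipment costs + freight + 0.8% × C
C − 0.8% × C = 208355.38 + 712.92 + 1313.65
0.992 × C = 210381.95
C = 210381.95 / 0.992 = 212078.58
Insurance premium = 0.8% × 212078.58 = 1696.63
Import duty = 212078.58 × 18.1% = 38386.22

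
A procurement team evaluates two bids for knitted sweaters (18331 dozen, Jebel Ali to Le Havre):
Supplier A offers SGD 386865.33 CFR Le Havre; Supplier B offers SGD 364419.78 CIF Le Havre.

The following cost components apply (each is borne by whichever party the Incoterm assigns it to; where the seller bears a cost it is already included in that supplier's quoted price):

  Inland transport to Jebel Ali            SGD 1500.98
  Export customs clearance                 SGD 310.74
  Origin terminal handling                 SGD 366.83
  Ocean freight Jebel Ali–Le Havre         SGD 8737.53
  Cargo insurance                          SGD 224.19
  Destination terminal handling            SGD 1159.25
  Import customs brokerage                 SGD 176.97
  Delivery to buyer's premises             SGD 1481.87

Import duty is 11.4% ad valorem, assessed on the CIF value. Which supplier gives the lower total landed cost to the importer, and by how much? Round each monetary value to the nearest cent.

Supplier B is cheaper by SGD 25254.10

Supplier A (CFR):
CIF value = CFR price + insurance = 386865.33 + 224.19 = 387089.52
Import duty = 387089.52 × 11.4% = 44128.21
Buyer bears (A): 224.19 + 1159.25 + 176.97 + 1481.87 = 3042.28
Landed cost (A) = invoice 386865.33 + 3042.28 + duty 44128.21 = 434035.82
Supplier B (CIF):
The CIF price already equals the CIF value: 364419.78
Import duty = 364419.78 × 11.4% = 41543.85
Buyer bears (B): 1159.25 + 176.97 + 1481.87 = 2818.09
Landed cost (B) = invoice 364419.78 + 2818.09 + duty 41543.85 = 408781.72
Difference = |434035.82 − 408781.72| = 25254.10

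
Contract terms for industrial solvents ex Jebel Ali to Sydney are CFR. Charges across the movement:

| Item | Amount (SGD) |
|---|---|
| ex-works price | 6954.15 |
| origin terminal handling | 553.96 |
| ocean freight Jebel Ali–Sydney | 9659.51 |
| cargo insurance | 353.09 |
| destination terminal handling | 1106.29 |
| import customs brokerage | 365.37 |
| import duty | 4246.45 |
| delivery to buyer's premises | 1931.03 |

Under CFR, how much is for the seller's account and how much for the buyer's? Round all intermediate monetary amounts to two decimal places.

CFR: the seller pays costs through ocean freight to the destination port, but not insurance.
Seller's account: goods 6954.15 + origin terminal 553.96 + freight 9659.51 = 17167.62
Buyer's account: insurance 353.09 + destination terminal 1106.29 + brokerage 365.37 + duty 4246.45 + delivery 1931.03 = 8002.23

Seller: SGD 17167.62; buyer: SGD 8002.23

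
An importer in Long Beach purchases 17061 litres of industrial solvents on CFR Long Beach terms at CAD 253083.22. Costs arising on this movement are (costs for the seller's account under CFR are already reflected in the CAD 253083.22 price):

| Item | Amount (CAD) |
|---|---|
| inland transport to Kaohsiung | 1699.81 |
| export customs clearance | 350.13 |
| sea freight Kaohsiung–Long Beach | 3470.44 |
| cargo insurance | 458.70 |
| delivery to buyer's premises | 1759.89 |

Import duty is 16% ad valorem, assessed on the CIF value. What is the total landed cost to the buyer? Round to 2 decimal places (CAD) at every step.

CFR: the seller pays costs through ocean freight to the destination port, but not insurance.
Already in the invoice (seller's account under CFR): inland to port, export clearance, freight — exclude.
CIF value = CFR price + insurance = 253083.22 + 458.70 = 253541.92
Import duty = 253541.92 × 16% = 40566.71
Buyer bears: insurance 458.70 + delivery 1759.89 + duty 40566.71 = 42785.30
Landed cost = invoice 253083.22 + 42785.30 = 295868.52

Total landed cost: CAD 295868.52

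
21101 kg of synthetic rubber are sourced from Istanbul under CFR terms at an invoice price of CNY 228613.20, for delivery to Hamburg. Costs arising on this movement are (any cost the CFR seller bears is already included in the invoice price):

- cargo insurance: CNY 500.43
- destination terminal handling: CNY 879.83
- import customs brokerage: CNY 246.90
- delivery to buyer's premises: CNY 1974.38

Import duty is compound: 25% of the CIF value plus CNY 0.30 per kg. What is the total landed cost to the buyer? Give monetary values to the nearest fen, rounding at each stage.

Total landed cost: CNY 295823.45

CFR: the seller pays costs through ocean freight to the destination port, but not insurance.
CIF value = CFR price + insurance = 228613.20 + 500.43 = 229113.63
Ad valorem component: 229113.63 × 25% = 57278.41
Specific component: 21101 × 0.30 = 6330.30
Import duty = 57278.41 + 6330.30 = 63608.71
Buyer bears: insurance 500.43 + destination terminal 879.83 + brokerage 246.90 + delivery 1974.38 + duty 63608.71 = 67210.25
Landed cost = invoice 228613.20 + 67210.25 = 295823.45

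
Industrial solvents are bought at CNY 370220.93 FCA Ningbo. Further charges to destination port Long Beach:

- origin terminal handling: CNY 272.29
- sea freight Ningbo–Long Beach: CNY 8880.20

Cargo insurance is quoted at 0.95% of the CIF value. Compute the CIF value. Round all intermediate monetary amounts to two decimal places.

CIF value: CNY 383012.03

Let C be the CIF value. C = FCA price + pre-shipment costs + freight + 0.95% × C
C − 0.95% × C = 370220.93 + 272.29 + 8880.20
0.9905 × C = 379373.42
C = 379373.42 / 0.9905 = 383012.03
Insurance premium = 0.95% × 383012.03 = 3638.61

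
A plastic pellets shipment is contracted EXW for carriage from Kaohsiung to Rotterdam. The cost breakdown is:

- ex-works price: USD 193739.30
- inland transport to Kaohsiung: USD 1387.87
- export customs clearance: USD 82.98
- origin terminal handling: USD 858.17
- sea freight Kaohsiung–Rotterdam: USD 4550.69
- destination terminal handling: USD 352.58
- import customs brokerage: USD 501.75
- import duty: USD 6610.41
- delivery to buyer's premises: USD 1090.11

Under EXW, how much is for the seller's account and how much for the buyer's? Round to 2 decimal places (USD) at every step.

Seller: USD 193739.30; buyer: USD 15434.56

EXW: the seller makes goods available at their premises; the buyer bears all onward costs.
Seller's account: goods 193739.30 = 193739.30
Buyer's account: inland to port 1387.87 + export clearance 82.98 + origin terminal 858.17 + freight 4550.69 + destination terminal 352.58 + brokerage 501.75 + duty 6610.41 + delivery 1090.11 = 15434.56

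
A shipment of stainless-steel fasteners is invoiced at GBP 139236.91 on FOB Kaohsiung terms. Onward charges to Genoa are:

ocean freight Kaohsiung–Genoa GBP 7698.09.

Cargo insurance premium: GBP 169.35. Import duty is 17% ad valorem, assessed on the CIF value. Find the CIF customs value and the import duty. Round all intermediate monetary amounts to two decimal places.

CIF value: GBP 147104.35; import duty: GBP 25007.74

CIF = FOB price + freight + insurance
CIF = 139236.91 + 7698.09 + 169.35 = 147104.35
Import duty = 147104.35 × 17% = 25007.74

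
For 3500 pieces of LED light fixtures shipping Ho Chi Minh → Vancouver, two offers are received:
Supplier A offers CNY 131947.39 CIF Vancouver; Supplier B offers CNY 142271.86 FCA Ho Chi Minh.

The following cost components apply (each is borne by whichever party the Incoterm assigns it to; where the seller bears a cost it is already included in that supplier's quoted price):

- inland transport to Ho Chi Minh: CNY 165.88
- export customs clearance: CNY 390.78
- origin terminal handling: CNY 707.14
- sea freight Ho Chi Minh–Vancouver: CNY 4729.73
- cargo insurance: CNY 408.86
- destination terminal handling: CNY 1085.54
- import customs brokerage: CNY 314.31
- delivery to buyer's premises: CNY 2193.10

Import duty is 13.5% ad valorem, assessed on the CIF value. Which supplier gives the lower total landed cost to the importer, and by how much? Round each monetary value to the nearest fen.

Supplier A is cheaper by CNY 18353.17

Supplier A (CIF):
The CIF price already equals the CIF value: 131947.39
Import duty = 131947.39 × 13.5% = 17812.90
Buyer bears (A): 1085.54 + 314.31 + 2193.10 = 3592.95
Landed cost (A) = invoice 131947.39 + 3592.95 + duty 17812.90 = 153353.24
Supplier B (FCA):
CIF value = FCA price + origin terminal + freight + insurance = 142271.86 + 707.14 + 4729.73 + 408.86 = 148117.59
Import duty = 148117.59 × 13.5% = 19995.87
Buyer bears (B): 707.14 + 4729.73 + 408.86 + 1085.54 + 314.31 + 2193.10 = 9438.68
Landed cost (B) = invoice 142271.86 + 9438.68 + duty 19995.87 = 171706.41
Difference = |153353.24 − 171706.41| = 18353.17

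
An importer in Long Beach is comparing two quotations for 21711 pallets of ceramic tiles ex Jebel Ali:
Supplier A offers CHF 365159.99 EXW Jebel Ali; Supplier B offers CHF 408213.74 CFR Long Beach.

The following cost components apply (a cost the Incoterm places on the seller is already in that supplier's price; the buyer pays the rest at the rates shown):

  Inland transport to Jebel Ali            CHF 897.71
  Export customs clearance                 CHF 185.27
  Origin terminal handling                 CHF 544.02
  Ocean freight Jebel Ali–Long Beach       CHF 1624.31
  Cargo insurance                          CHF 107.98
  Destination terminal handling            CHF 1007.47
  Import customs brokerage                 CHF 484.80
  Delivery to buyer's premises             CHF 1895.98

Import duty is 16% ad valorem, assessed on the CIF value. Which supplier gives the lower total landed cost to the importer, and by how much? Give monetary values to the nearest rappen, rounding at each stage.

Supplier A is cheaper by CHF 46170.84

Supplier A (EXW):
CIF value = EXW price + inland to port + export clearance + origin terminal + freight + insurance = 365159.99 + 897.71 + 185.27 + 544.02 + 1624.31 + 107.98 = 368519.28
Import duty = 368519.28 × 16% = 58963.08
Buyer bears (A): 897.71 + 185.27 + 544.02 + 1624.31 + 107.98 + 1007.47 + 484.80 + 1895.98 = 6747.54
Landed cost (A) = invoice 365159.99 + 6747.54 + duty 58963.08 = 430870.61
Supplier B (CFR):
CIF value = CFR price + insurance = 408213.74 + 107.98 = 408321.72
Import duty = 408321.72 × 16% = 65331.48
Buyer bears (B): 107.98 + 1007.47 + 484.80 + 1895.98 = 3496.23
Landed cost (B) = invoice 408213.74 + 3496.23 + duty 65331.48 = 477041.45
Difference = |430870.61 − 477041.45| = 46170.84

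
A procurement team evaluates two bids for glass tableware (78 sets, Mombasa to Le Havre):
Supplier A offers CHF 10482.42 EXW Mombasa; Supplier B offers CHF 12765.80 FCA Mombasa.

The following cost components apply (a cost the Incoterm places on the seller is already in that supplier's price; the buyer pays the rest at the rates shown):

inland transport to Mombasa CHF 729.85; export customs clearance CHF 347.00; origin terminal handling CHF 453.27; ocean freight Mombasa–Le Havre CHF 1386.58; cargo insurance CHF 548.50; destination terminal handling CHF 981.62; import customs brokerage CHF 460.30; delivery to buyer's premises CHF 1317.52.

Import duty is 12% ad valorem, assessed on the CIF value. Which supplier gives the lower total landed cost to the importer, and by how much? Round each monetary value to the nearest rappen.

Supplier A (EXW):
CIF value = EXW price + inland to port + export clearance + origin terminal + freight + insurance = 10482.42 + 729.85 + 347.00 + 453.27 + 1386.58 + 548.50 = 13947.62
Import duty = 13947.62 × 12% = 1673.71
Buyer bears (A): 729.85 + 347.00 + 453.27 + 1386.58 + 548.50 + 981.62 + 460.30 + 1317.52 = 6224.64
Landed cost (A) = invoice 10482.42 + 6224.64 + duty 1673.71 = 18380.77
Supplier B (FCA):
CIF value = FCA price + origin terminal + freight + insurance = 12765.80 + 453.27 + 1386.58 + 548.50 = 15154.15
Import duty = 15154.15 × 12% = 1818.50
Buyer bears (B): 453.27 + 1386.58 + 548.50 + 981.62 + 460.30 + 1317.52 = 5147.79
Landed cost (B) = invoice 12765.80 + 5147.79 + duty 1818.50 = 19732.09
Difference = |18380.77 − 19732.09| = 1351.32

Supplier A is cheaper by CHF 1351.32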